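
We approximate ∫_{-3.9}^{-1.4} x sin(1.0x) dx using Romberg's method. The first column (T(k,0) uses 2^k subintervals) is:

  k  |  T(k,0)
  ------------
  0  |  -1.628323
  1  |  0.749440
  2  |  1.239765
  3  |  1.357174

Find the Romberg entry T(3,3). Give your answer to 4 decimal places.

T(1,1) = (4·0.749440 − (-1.628323)) / 3 = 1.542028
T(2,1) = 1.239765 + (1.239765 − 0.749440)/3 = 1.403207
T(3,1) = (4·1.357174 − 1.239765) / 3 = 1.396310
T(2,2) = (16·1.403207 − 1.542028) / 15 = 1.393952
T(3,2) = 1.396310 + (1.396310 − 1.403207)/15 = 1.395850
T(3,3) = 1.395850 + (1.395850 − 1.393952)/63 = 1.395880
(Column j=1 coincides with Simpson's rule on the same nodes.)

1.3959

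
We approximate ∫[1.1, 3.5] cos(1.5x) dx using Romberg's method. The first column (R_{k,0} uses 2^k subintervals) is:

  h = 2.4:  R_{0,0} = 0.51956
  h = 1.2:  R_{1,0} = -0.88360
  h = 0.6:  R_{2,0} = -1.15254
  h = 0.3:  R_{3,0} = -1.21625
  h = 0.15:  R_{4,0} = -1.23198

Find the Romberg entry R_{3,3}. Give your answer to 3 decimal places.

-1.237

Richardson extrapolation on the trapezoidal column (denominator 4−1=3):
R_{1,1} = -0.88360 + (-0.88360 − 0.51956)/3 = -1.35132
R_{2,1} = -1.15254 + (-1.15254 − (-0.88360))/3 = -1.24219
R_{3,1} = -1.21625 + (-1.21625 − (-1.15254))/3 = -1.23749
R_{2,2} = -1.24219 + (-1.24219 − (-1.35132))/15 = -1.23491
R_{3,2} = (16·(-1.23749) − (-1.24219)) / 15 = -1.23718
R_{3,3} = -1.23718 + (-1.23718 − (-1.23491))/63 = -1.23722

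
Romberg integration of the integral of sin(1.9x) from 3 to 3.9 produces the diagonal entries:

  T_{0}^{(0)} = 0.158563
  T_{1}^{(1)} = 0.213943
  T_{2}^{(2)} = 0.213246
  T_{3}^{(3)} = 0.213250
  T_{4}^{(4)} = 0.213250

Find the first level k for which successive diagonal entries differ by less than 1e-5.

|T_{1}^{(1)} − T_{0}^{(0)}| = 0.055380 ≥ 1e-5
|T_{2}^{(2)} − T_{1}^{(1)}| = 0.000697 ≥ 1e-5
|T_{3}^{(3)} − T_{2}^{(2)}| = 0.000004 < 1e-5

k = 3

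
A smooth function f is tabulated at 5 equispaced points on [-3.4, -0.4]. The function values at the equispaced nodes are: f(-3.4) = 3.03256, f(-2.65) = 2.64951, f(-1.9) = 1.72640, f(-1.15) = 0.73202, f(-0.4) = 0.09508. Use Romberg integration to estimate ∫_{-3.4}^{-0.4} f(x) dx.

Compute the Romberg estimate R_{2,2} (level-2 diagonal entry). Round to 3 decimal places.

R_{0,0} (trapezoid, 1 panel, h=3.0000): 4.69146
R_{1,0} (trapezoid, 2 panels, h=1.5000): 4.93533
R_{2,0} (trapezoid, 4 panels, h=0.7500): 5.00381
R_{1,1} = 4.93533 + (4.93533 − 4.69146)/3 = 5.01662
R_{2,1} = 5.00381 + (5.00381 − 4.93533)/3 = 5.02664
R_{2,2} = 5.02664 + (5.02664 − 5.01662)/15 = 5.02731

5.027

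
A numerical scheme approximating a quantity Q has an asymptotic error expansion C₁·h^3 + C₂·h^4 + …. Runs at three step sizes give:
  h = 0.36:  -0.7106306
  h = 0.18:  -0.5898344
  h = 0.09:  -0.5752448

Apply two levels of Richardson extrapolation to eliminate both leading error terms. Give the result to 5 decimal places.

First eliminate the h^3 term (factor 2^3 = 8):
  B₁ = (8·(-0.5898344) − (-0.7106306))/7 = -0.5725778
  B₂ = (8·(-0.5752448) − (-0.5898344))/7 = -0.5731606
Then eliminate the h^4 term (factor 2^4 = 16):
  (16·(-0.5731606) − (-0.5725778))/15 = -0.5731995

-0.57320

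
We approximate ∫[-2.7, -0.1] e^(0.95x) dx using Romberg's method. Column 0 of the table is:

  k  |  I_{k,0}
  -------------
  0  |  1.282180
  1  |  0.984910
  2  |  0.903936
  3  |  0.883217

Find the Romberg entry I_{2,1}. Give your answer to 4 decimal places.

Richardson extrapolation on the trapezoidal column (denominator 4−1=3):
I_{2,1} = 0.903936 + (0.903936 − 0.984910)/3 = 0.876945

0.8769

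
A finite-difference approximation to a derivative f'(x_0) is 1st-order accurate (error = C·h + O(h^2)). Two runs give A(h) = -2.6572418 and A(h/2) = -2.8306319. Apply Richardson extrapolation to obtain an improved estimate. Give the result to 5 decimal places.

-3.00402

The leading error scales as h; refining by a factor of 2 reduces it by 2^1 = 2.
Extrapolated value = (2·A(h/2) − A(h)) / (2 − 1)
= (2·(-2.8306319) − (-2.6572418)) / 1
= -3.0040220 / 1 = -3.0040220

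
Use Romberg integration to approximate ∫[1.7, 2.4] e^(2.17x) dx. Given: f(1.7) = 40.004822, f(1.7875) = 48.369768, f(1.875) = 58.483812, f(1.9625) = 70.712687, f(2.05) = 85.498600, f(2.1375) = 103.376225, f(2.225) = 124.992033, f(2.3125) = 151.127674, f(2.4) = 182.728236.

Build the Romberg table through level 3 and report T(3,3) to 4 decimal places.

65.7712

T(0,0) (trapezoid, 1 panel, h=0.7000): 77.956570
T(1,0) (trapezoid, 2 panels, h=0.3500): 68.902795
T(2,0) (trapezoid, 4 panels, h=0.1750): 66.559670
T(3,0) (trapezoid, 8 panels, h=0.0875): 65.968641
T(1,1) = 68.902795 + (68.902795 − 77.956570)/3 = 65.884870
T(2,1) = 66.559670 + (66.559670 − 68.902795)/3 = 65.778628
T(3,1) = 65.968641 + (65.968641 − 66.559670)/3 = 65.771631
T(2,2) = 65.778628 + (65.778628 − 65.884870)/15 = 65.771545
T(3,2) = 65.771631 + (65.771631 − 65.778628)/15 = 65.771165
T(3,3) = 65.771165 + (65.771165 − 65.771545)/63 = 65.771159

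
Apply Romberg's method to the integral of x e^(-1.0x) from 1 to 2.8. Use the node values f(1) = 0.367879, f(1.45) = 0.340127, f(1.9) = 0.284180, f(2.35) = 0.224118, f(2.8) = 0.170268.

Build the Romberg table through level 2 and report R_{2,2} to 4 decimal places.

R_{0,0} (trapezoid, 1 panel, h=1.8000): 0.484332
R_{1,0} (trapezoid, 2 panels, h=0.9000): 0.497928
R_{2,0} (trapezoid, 4 panels, h=0.4500): 0.502874
R_{1,1} = 0.497928 + (0.497928 − 0.484332)/3 = 0.502460
R_{2,1} = 0.502874 + (0.502874 − 0.497928)/3 = 0.504523
R_{2,2} = 0.504523 + (0.504523 − 0.502460)/15 = 0.504661

0.5047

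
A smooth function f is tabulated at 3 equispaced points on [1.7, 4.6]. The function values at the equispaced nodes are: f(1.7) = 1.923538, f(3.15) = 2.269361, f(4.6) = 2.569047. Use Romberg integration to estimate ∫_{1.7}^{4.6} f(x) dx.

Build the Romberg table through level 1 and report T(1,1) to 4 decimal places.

6.5588

T(0,0) (trapezoid, 1 panel, h=2.9000): 6.514248
T(1,0) (trapezoid, 2 panels, h=1.4500): 6.547698
T(1,1) = 6.547698 + (6.547698 − 6.514248)/3 = 6.558848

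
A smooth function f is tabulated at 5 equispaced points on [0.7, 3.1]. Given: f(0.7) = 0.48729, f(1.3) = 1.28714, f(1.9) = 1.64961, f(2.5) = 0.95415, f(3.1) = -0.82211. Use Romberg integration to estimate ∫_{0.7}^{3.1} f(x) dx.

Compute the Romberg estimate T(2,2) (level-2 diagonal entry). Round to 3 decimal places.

2.378

T(0,0) (trapezoid, 1 panel, h=2.4000): -0.40178
T(1,0) (trapezoid, 2 panels, h=1.2000): 1.77864
T(2,0) (trapezoid, 4 panels, h=0.6000): 2.23409
T(1,1) = 1.77864 + (1.77864 − (-0.40178))/3 = 2.50545
T(2,1) = 2.23409 + (2.23409 − 1.77864)/3 = 2.38591
T(2,2) = 2.38591 + (2.38591 − 2.50545)/15 = 2.37794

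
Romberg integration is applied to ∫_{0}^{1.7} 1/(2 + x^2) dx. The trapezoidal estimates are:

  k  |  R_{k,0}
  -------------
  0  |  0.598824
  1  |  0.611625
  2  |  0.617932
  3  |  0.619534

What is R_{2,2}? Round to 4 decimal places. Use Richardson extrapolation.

R_{1,1} = (4·0.611625 − 0.598824) / 3 = 0.615892
R_{2,1} = 0.617932 + (0.617932 − 0.611625)/3 = 0.620034
R_{2,2} = (16·0.620034 − 0.615892) / 15 = 0.620310
(Column j=1 coincides with Simpson's rule on the same nodes.)

0.6203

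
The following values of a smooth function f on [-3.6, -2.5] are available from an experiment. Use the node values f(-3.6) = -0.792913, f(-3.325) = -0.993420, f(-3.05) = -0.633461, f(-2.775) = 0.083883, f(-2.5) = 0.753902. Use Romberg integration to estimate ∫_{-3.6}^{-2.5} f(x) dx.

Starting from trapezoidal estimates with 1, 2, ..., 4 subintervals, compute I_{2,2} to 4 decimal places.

I_{0,0} (trapezoid, 1 panel, h=1.1000): -0.021456
I_{1,0} (trapezoid, 2 panels, h=0.5500): -0.359132
I_{2,0} (trapezoid, 4 panels, h=0.2750): -0.429688
I_{1,1} = -0.359132 + (-0.359132 − (-0.021456))/3 = -0.471691
I_{2,1} = -0.429688 + (-0.429688 − (-0.359132))/3 = -0.453207
I_{2,2} = -0.453207 + (-0.453207 − (-0.471691))/15 = -0.451975

-0.4520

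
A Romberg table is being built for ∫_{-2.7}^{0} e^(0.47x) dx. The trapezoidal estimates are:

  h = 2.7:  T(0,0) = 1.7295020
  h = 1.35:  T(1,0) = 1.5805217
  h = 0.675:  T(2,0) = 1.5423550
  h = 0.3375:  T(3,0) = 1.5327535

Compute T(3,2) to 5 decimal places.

T(2,1) = 1.5423550 + (1.5423550 − 1.5805217)/3 = 1.5296328
T(3,1) = 1.5327535 + (1.5327535 − 1.5423550)/3 = 1.5295530
T(3,2) = (16·1.5295530 − 1.5296328) / 15 = 1.5295477

1.52955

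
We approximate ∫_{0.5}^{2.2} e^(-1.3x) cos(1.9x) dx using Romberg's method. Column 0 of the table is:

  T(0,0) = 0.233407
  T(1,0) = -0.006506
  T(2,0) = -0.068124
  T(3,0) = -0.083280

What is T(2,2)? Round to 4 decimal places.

Richardson extrapolation on the trapezoidal column (denominator 4−1=3):
T(1,1) = (4·(-0.006506) − 0.233407) / 3 = -0.086477
T(2,1) = (4·(-0.068124) − (-0.006506)) / 3 = -0.088663
T(2,2) = (16·(-0.088663) − (-0.086477)) / 15 = -0.088809
(Column j=1 coincides with Simpson's rule on the same nodes.)

-0.0888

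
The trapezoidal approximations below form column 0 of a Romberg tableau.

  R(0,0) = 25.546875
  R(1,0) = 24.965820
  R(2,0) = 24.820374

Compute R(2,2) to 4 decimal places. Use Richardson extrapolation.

24.7719

R(1,1) = (4·24.965820 − 25.546875) / 3 = 24.772135
R(2,1) = 24.820374 + (24.820374 − 24.965820)/3 = 24.771892
R(2,2) = (16·24.771892 − 24.772135) / 15 = 24.771876
(Column j=1 coincides with Simpson's rule on the same nodes.)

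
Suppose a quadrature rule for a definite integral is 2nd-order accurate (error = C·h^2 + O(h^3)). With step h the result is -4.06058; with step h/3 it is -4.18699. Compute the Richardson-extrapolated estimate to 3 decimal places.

-4.203

The leading error scales as h^2; refining by a factor of 3 reduces it by 3^2 = 9.
Extrapolated value = (9·A(h/3) − A(h)) / (9 − 1)
= (9·(-4.18699) − (-4.06058)) / 8
= -33.62233 / 8 = -4.20279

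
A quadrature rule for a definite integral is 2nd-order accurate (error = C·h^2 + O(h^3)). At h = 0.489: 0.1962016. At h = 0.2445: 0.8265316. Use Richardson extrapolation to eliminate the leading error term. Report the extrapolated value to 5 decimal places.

Extrapolated value = (4·A(h/2) − A(h)) / (4 − 1)
= (4·0.8265316 − 0.1962016) / 3
= 3.1099248 / 3 = 1.0366416

1.03664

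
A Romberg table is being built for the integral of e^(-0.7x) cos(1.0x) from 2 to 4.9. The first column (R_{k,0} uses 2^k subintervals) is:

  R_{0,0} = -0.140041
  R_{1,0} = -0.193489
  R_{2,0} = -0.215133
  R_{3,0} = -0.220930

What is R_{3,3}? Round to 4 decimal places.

R_{1,1} = -0.193489 + (-0.193489 − (-0.140041))/3 = -0.211305
R_{2,1} = -0.215133 + (-0.215133 − (-0.193489))/3 = -0.222348
R_{3,1} = -0.220930 + (-0.220930 − (-0.215133))/3 = -0.222862
R_{2,2} = -0.222348 + (-0.222348 − (-0.211305))/15 = -0.223084
R_{3,2} = (16·(-0.222862) − (-0.222348)) / 15 = -0.222896
R_{3,3} = (64·(-0.222896) − (-0.223084)) / 63 = -0.222893

-0.2229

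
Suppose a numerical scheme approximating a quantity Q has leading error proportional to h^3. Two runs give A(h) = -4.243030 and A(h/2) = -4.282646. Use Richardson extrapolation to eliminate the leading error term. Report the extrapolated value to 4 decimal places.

-4.2883

Extrapolated value = (8·A(h/2) − A(h)) / (8 − 1)
= (8·(-4.282646) − (-4.243030)) / 7
= -30.018138 / 7 = -4.288305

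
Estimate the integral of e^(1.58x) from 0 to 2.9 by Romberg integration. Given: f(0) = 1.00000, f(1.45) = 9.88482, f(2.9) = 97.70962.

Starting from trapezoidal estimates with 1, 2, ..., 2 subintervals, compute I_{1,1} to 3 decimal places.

66.820

I_{0,0} (trapezoid, 1 panel, h=2.9000): 143.12895
I_{1,0} (trapezoid, 2 panels, h=1.4500): 85.89746
I_{1,1} = 85.89746 + (85.89746 − 143.12895)/3 = 66.82030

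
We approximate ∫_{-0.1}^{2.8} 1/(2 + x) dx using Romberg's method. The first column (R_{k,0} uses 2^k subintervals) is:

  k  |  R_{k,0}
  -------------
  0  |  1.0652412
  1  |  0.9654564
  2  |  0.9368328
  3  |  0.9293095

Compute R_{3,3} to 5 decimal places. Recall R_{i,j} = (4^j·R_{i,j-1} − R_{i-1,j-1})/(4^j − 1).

0.92677

Richardson extrapolation on the trapezoidal column (denominator 4−1=3):
R_{1,1} = (4·0.9654564 − 1.0652412) / 3 = 0.9321948
R_{2,1} = (4·0.9368328 − 0.9654564) / 3 = 0.9272916
R_{3,1} = 0.9293095 + (0.9293095 − 0.9368328)/3 = 0.9268017
R_{2,2} = (16·0.9272916 − 0.9321948) / 15 = 0.9269647
R_{3,2} = (16·0.9268017 − 0.9272916) / 15 = 0.9267690
R_{3,3} = (64·0.9267690 − 0.9269647) / 63 = 0.9267659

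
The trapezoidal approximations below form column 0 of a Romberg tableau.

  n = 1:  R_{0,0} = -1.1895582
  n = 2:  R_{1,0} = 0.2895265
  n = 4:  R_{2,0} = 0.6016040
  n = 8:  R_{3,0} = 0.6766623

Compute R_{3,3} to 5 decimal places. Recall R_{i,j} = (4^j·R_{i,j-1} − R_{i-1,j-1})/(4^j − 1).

0.70143

R_{1,1} = (4·0.2895265 − (-1.1895582)) / 3 = 0.7825547
R_{2,1} = (4·0.6016040 − 0.2895265) / 3 = 0.7056298
R_{3,1} = 0.6766623 + (0.6766623 − 0.6016040)/3 = 0.7016817
R_{2,2} = 0.7056298 + (0.7056298 − 0.7825547)/15 = 0.7005015
R_{3,2} = 0.7016817 + (0.7016817 − 0.7056298)/15 = 0.7014185
R_{3,3} = (64·0.7014185 − 0.7005015) / 63 = 0.7014331
(Column j=1 coincides with Simpson's rule on the same nodes.)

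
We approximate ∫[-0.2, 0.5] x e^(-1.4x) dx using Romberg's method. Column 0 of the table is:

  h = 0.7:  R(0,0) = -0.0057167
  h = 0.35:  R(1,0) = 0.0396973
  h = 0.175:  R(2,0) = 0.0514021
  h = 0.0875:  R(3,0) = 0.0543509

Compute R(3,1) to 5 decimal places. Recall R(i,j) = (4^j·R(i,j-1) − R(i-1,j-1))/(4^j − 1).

Richardson extrapolation on the trapezoidal column (denominator 4−1=3):
R(3,1) = (4·0.0543509 − 0.0514021) / 3 = 0.0553338

0.05533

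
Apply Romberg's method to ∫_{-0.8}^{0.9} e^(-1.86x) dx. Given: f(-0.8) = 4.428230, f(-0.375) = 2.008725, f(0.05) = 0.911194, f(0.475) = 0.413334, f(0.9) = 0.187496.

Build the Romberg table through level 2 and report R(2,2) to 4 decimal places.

2.2808

R(0,0) (trapezoid, 1 panel, h=1.7000): 3.923367
R(1,0) (trapezoid, 2 panels, h=0.8500): 2.736198
R(2,0) (trapezoid, 4 panels, h=0.4250): 2.397474
R(1,1) = 2.736198 + (2.736198 − 3.923367)/3 = 2.340475
R(2,1) = 2.397474 + (2.397474 − 2.736198)/3 = 2.284566
R(2,2) = 2.284566 + (2.284566 − 2.340475)/15 = 2.280839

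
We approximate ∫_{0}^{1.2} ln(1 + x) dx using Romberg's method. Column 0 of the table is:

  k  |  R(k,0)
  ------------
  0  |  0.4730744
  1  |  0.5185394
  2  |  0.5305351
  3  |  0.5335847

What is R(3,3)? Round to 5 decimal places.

Richardson extrapolation on the trapezoidal column (denominator 4−1=3):
R(1,1) = (4·0.5185394 − 0.4730744) / 3 = 0.5336944
R(2,1) = 0.5305351 + (0.5305351 − 0.5185394)/3 = 0.5345337
R(3,1) = 0.5335847 + (0.5335847 − 0.5305351)/3 = 0.5346012
R(2,2) = (16·0.5345337 − 0.5336944) / 15 = 0.5345897
R(3,2) = (16·0.5346012 − 0.5345337) / 15 = 0.5346057
R(3,3) = 0.5346057 + (0.5346057 − 0.5345897)/63 = 0.5346060
(Column j=1 coincides with Simpson's rule on the same nodes.)

0.53461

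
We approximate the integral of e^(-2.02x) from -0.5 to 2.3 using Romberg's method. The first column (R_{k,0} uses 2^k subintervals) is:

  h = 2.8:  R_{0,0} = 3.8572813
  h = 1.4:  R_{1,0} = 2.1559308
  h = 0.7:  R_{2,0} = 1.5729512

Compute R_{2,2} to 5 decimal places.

1.36461

Richardson extrapolation on the trapezoidal column (denominator 4−1=3):
R_{1,1} = (4·2.1559308 − 3.8572813) / 3 = 1.5888140
R_{2,1} = 1.5729512 + (1.5729512 − 2.1559308)/3 = 1.3786247
R_{2,2} = 1.3786247 + (1.3786247 − 1.5888140)/15 = 1.3646121
(Column j=1 coincides with Simpson's rule on the same nodes.)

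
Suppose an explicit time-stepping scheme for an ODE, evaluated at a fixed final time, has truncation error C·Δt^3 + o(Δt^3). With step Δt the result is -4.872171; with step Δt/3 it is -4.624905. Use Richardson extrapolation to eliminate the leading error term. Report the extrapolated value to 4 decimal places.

Extrapolated value = (27·A(Δt/3) − A(Δt)) / (27 − 1)
= (27·(-4.624905) − (-4.872171)) / 26
= -120.000264 / 26 = -4.615395

-4.6154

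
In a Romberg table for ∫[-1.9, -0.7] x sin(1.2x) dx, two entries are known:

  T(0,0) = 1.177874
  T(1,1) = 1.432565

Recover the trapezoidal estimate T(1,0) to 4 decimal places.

1.3689

From T(1,1) = (4·T(1,0) − T(0,0))/3, solve for T(1,0):
4·T(1,0) = 3·1.432565 + 1.177874 = 5.475569
T(1,0) = 1.368892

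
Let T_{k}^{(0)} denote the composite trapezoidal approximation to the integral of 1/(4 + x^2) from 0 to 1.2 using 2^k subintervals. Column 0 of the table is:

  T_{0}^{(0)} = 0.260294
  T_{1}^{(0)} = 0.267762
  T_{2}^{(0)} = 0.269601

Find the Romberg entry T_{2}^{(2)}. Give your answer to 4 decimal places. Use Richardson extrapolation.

0.2702

T_{1}^{(1)} = (4·0.267762 − 0.260294) / 3 = 0.270251
T_{2}^{(1)} = (4·0.269601 − 0.267762) / 3 = 0.270214
T_{2}^{(2)} = (16·0.270214 − 0.270251) / 15 = 0.270212
(Column j=1 coincides with Simpson's rule on the same nodes.)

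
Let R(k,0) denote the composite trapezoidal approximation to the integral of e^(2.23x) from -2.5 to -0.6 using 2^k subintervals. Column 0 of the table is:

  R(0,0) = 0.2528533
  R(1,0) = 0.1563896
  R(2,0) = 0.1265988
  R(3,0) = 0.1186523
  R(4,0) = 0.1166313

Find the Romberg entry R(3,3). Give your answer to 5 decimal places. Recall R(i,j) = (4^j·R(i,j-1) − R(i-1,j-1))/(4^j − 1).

Richardson extrapolation on the trapezoidal column (denominator 4−1=3):
R(1,1) = (4·0.1563896 − 0.2528533) / 3 = 0.1242350
R(2,1) = (4·0.1265988 − 0.1563896) / 3 = 0.1166685
R(3,1) = (4·0.1186523 − 0.1265988) / 3 = 0.1160035
R(2,2) = (16·0.1166685 − 0.1242350) / 15 = 0.1161641
R(3,2) = 0.1160035 + (0.1160035 − 0.1166685)/15 = 0.1159592
R(3,3) = (64·0.1159592 − 0.1161641) / 63 = 0.1159559

0.11596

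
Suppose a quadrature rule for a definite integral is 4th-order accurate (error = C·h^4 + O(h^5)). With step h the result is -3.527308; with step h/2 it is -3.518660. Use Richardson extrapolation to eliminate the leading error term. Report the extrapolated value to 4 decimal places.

The leading error scales as h^4; refining by a factor of 2 reduces it by 2^4 = 16.
Extrapolated value = (16·A(h/2) − A(h)) / (16 − 1)
= (16·(-3.518660) − (-3.527308)) / 15
= -52.771252 / 15 = -3.518083

-3.5181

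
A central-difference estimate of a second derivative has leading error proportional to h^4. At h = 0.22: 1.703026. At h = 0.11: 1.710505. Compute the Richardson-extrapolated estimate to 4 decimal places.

1.7110

The leading error scales as h^4; refining by a factor of 2 reduces it by 2^4 = 16.
Extrapolated value = (16·A(h/2) − A(h)) / (16 − 1)
= (16·1.710505 − 1.703026) / 15
= 25.665054 / 15 = 1.711004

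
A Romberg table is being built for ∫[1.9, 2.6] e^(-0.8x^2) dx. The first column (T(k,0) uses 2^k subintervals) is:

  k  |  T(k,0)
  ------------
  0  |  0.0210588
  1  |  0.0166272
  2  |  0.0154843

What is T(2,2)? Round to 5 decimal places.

T(1,1) = (4·0.0166272 − 0.0210588) / 3 = 0.0151500
T(2,1) = (4·0.0154843 − 0.0166272) / 3 = 0.0151033
T(2,2) = (16·0.0151033 − 0.0151500) / 15 = 0.0151002
(Column j=1 coincides with Simpson's rule on the same nodes.)

0.01510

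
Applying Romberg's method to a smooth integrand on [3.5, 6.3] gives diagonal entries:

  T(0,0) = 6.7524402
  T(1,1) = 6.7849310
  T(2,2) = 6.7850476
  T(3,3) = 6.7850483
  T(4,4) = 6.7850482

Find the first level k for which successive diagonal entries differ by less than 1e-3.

|T(1,1) − T(0,0)| = 0.0324908 ≥ 1e-3
|T(2,2) − T(1,1)| = 0.0001166 < 1e-3

k = 2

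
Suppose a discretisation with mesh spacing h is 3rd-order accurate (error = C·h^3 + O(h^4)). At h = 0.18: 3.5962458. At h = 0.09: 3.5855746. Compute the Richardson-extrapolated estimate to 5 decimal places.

Extrapolated value = (8·A(h/2) − A(h)) / (8 − 1)
= (8·3.5855746 − 3.5962458) / 7
= 25.0883510 / 7 = 3.5840501

3.58405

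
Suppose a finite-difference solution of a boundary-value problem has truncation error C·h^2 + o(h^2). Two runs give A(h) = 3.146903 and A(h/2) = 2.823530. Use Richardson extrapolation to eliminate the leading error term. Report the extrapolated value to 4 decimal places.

The leading error scales as h^2; refining by a factor of 2 reduces it by 2^2 = 4.
Extrapolated value = (4·A(h/2) − A(h)) / (4 − 1)
= (4·2.823530 − 3.146903) / 3
= 8.147217 / 3 = 2.715739

2.7157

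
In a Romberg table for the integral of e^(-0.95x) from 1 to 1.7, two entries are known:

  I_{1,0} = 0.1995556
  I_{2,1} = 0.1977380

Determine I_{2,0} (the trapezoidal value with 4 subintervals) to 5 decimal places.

From I_{2,1} = (4·I_{2,0} − I_{1,0})/3, solve for I_{2,0}:
4·I_{2,0} = 3·0.1977380 + 0.1995556 = 0.7927696
I_{2,0} = 0.1981924

0.19819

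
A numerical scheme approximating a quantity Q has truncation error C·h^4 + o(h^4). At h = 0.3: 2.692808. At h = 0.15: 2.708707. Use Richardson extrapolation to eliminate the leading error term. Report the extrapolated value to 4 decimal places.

The leading error scales as h^4; refining by a factor of 2 reduces it by 2^4 = 16.
Extrapolated value = (16·A(h/2) − A(h)) / (16 − 1)
= (16·2.708707 − 2.692808) / 15
= 40.646504 / 15 = 2.709767

2.7098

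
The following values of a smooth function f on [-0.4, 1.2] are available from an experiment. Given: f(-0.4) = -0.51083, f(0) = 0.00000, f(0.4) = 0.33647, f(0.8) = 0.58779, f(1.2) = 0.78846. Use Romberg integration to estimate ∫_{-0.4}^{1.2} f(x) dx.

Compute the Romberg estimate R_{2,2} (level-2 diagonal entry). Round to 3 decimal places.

0.441

R_{0,0} (trapezoid, 1 panel, h=1.6000): 0.22210
R_{1,0} (trapezoid, 2 panels, h=0.8000): 0.38023
R_{2,0} (trapezoid, 4 panels, h=0.4000): 0.42523
R_{1,1} = 0.38023 + (0.38023 − 0.22210)/3 = 0.43294
R_{2,1} = 0.42523 + (0.42523 − 0.38023)/3 = 0.44023
R_{2,2} = 0.44023 + (0.44023 − 0.43294)/15 = 0.44072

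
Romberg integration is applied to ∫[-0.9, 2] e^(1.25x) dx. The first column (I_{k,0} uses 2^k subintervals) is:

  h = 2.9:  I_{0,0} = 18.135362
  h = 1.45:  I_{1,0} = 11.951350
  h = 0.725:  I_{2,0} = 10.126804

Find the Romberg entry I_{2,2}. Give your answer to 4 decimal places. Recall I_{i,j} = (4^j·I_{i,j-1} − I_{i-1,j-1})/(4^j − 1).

9.4939

Richardson extrapolation on the trapezoidal column (denominator 4−1=3):
I_{1,1} = 11.951350 + (11.951350 − 18.135362)/3 = 9.890013
I_{2,1} = (4·10.126804 − 11.951350) / 3 = 9.518622
I_{2,2} = 9.518622 + (9.518622 − 9.890013)/15 = 9.493863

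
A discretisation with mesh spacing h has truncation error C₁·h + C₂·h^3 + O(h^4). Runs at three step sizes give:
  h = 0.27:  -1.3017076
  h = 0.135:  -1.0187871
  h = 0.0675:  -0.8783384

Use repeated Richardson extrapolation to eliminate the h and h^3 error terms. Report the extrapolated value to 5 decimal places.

-0.73818

First eliminate the h term (factor 2^1 = 2):
  B₁ = (2·(-1.0187871) − (-1.3017076))/1 = -0.7358666
  B₂ = (2·(-0.8783384) − (-1.0187871))/1 = -0.7378897
Then eliminate the h^3 term (factor 2^3 = 8):
  (8·(-0.7378897) − (-0.7358666))/7 = -0.7381787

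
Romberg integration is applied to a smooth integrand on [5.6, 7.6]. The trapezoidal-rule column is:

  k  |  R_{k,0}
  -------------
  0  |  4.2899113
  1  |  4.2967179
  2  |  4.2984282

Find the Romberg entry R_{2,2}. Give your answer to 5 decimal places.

Richardson extrapolation on the trapezoidal column (denominator 4−1=3):
R_{1,1} = 4.2967179 + (4.2967179 − 4.2899113)/3 = 4.2989868
R_{2,1} = (4·4.2984282 − 4.2967179) / 3 = 4.2989983
R_{2,2} = (16·4.2989983 − 4.2989868) / 15 = 4.2989991

4.29900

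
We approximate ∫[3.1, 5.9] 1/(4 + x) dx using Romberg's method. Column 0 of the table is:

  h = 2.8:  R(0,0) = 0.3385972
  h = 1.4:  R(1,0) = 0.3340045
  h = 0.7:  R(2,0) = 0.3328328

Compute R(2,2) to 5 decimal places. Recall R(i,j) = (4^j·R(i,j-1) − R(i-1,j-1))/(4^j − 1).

0.33244

R(1,1) = 0.3340045 + (0.3340045 − 0.3385972)/3 = 0.3324736
R(2,1) = (4·0.3328328 − 0.3340045) / 3 = 0.3324422
R(2,2) = 0.3324422 + (0.3324422 − 0.3324736)/15 = 0.3324401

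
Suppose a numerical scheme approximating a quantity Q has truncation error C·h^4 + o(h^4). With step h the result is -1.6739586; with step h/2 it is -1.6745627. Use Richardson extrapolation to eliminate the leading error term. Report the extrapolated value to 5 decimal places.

-1.67460

Extrapolated value = (16·A(h/2) − A(h)) / (16 − 1)
= (16·(-1.6745627) − (-1.6739586)) / 15
= -25.1190446 / 15 = -1.6746030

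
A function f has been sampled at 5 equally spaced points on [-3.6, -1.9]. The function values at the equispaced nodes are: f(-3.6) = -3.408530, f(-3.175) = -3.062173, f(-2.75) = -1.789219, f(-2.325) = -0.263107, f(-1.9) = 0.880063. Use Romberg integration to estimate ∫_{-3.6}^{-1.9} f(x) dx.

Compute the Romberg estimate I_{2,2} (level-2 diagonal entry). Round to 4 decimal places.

I_{0,0} (trapezoid, 1 panel, h=1.7000): -2.149197
I_{1,0} (trapezoid, 2 panels, h=0.8500): -2.595435
I_{2,0} (trapezoid, 4 panels, h=0.4250): -2.710961
I_{1,1} = -2.595435 + (-2.595435 − (-2.149197))/3 = -2.744181
I_{2,1} = -2.710961 + (-2.710961 − (-2.595435))/3 = -2.749470
I_{2,2} = -2.749470 + (-2.749470 − (-2.744181))/15 = -2.749823

-2.7498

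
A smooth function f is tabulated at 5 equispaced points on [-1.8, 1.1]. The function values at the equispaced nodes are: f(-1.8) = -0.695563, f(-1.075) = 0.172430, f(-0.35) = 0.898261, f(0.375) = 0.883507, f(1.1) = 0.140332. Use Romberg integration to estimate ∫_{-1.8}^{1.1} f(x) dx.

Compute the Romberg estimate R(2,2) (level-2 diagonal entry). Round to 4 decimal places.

1.3109

R(0,0) (trapezoid, 1 panel, h=2.9000): -0.805085
R(1,0) (trapezoid, 2 panels, h=1.4500): 0.899936
R(2,0) (trapezoid, 4 panels, h=0.7250): 1.215522
R(1,1) = 0.899936 + (0.899936 − (-0.805085))/3 = 1.468276
R(2,1) = 1.215522 + (1.215522 − 0.899936)/3 = 1.320717
R(2,2) = 1.320717 + (1.320717 − 1.468276)/15 = 1.310880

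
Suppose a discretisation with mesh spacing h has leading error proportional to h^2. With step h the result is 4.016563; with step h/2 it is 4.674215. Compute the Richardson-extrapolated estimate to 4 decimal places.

4.8934

Extrapolated value = (4·A(h/2) − A(h)) / (4 − 1)
= (4·4.674215 − 4.016563) / 3
= 14.680297 / 3 = 4.893432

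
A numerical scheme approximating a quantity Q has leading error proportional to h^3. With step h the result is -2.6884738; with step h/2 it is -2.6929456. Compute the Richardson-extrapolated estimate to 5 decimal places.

Extrapolated value = (8·A(h/2) − A(h)) / (8 − 1)
= (8·(-2.6929456) − (-2.6884738)) / 7
= -18.8550910 / 7 = -2.6935844

-2.69358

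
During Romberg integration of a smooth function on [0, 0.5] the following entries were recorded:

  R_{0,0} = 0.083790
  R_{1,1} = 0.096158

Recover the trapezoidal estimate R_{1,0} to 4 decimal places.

From R_{1,1} = (4·R_{1,0} − R_{0,0})/3, solve for R_{1,0}:
4·R_{1,0} = 3·0.096158 + 0.083790 = 0.372264
R_{1,0} = 0.093066

0.0931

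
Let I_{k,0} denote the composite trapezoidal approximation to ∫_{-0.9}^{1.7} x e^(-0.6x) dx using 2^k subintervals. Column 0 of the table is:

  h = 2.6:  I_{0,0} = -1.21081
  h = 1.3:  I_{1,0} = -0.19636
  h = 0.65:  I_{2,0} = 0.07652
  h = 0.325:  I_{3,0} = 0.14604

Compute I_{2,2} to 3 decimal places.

I_{1,1} = -0.19636 + (-0.19636 − (-1.21081))/3 = 0.14179
I_{2,1} = (4·0.07652 − (-0.19636)) / 3 = 0.16748
I_{2,2} = 0.16748 + (0.16748 − 0.14179)/15 = 0.16919

0.169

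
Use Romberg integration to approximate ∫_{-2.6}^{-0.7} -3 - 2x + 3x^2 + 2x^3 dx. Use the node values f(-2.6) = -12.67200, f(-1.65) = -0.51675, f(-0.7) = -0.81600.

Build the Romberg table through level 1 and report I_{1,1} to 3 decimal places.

-4.926

I_{0,0} (trapezoid, 1 panel, h=1.9000): -12.81360
I_{1,0} (trapezoid, 2 panels, h=0.9500): -6.89771
I_{1,1} = -6.89771 + (-6.89771 − (-12.81360))/3 = -4.92575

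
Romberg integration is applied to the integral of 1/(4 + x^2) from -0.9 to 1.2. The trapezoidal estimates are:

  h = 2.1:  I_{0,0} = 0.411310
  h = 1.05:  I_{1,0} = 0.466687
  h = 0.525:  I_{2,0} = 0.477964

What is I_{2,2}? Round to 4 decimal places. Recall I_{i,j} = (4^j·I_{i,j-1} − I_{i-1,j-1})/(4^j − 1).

I_{1,1} = 0.466687 + (0.466687 − 0.411310)/3 = 0.485146
I_{2,1} = 0.477964 + (0.477964 − 0.466687)/3 = 0.481723
I_{2,2} = (16·0.481723 − 0.485146) / 15 = 0.481495

0.4815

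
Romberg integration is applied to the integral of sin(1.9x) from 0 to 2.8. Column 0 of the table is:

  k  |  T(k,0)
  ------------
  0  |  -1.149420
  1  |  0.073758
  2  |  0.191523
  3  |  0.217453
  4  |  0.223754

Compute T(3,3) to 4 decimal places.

Richardson extrapolation on the trapezoidal column (denominator 4−1=3):
T(1,1) = 0.073758 + (0.073758 − (-1.149420))/3 = 0.481484
T(2,1) = (4·0.191523 − 0.073758) / 3 = 0.230778
T(3,1) = 0.217453 + (0.217453 − 0.191523)/3 = 0.226096
T(2,2) = (16·0.230778 − 0.481484) / 15 = 0.214064
T(3,2) = 0.226096 + (0.226096 − 0.230778)/15 = 0.225784
T(3,3) = 0.225784 + (0.225784 − 0.214064)/63 = 0.225970
(Column j=1 coincides with Simpson's rule on the same nodes.)

0.2260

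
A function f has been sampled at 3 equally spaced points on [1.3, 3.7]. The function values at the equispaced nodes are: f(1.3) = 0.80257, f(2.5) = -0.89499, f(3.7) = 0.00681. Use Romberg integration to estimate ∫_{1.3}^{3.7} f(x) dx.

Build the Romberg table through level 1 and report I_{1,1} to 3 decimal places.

-1.108

I_{0,0} (trapezoid, 1 panel, h=2.4000): 0.97126
I_{1,0} (trapezoid, 2 panels, h=1.2000): -0.58836
I_{1,1} = -0.58836 + (-0.58836 − 0.97126)/3 = -1.10823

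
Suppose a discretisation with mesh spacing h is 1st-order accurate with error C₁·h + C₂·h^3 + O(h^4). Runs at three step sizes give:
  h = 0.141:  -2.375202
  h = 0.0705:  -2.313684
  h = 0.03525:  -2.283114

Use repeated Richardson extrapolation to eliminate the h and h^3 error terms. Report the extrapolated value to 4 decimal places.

First eliminate the h term (factor 2^1 = 2):
  B₁ = (2·(-2.313684) − (-2.375202))/1 = -2.252166
  B₂ = (2·(-2.283114) − (-2.313684))/1 = -2.252544
Then eliminate the h^3 term (factor 2^3 = 8):
  (8·(-2.252544) − (-2.252166))/7 = -2.252598

-2.2526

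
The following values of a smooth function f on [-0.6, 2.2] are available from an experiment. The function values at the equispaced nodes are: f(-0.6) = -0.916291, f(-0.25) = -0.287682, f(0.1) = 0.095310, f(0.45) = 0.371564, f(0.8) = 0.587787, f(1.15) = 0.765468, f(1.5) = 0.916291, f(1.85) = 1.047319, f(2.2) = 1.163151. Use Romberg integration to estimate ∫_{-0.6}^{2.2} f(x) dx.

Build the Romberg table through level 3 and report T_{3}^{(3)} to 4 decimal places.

T_{0}^{(0)} (trapezoid, 1 panel, h=2.8000): 0.345604
T_{1}^{(0)} (trapezoid, 2 panels, h=1.4000): 0.995704
T_{2}^{(0)} (trapezoid, 4 panels, h=0.7000): 1.205973
T_{3}^{(0)} (trapezoid, 8 panels, h=0.3500): 1.266820
T_{1}^{(1)} = 0.995704 + (0.995704 − 0.345604)/3 = 1.212404
T_{2}^{(1)} = 1.205973 + (1.205973 − 0.995704)/3 = 1.276063
T_{3}^{(1)} = 1.266820 + (1.266820 − 1.205973)/3 = 1.287102
T_{2}^{(2)} = 1.276063 + (1.276063 − 1.212404)/15 = 1.280307
T_{3}^{(2)} = 1.287102 + (1.287102 − 1.276063)/15 = 1.287838
T_{3}^{(3)} = 1.287838 + (1.287838 − 1.280307)/63 = 1.287958

1.2880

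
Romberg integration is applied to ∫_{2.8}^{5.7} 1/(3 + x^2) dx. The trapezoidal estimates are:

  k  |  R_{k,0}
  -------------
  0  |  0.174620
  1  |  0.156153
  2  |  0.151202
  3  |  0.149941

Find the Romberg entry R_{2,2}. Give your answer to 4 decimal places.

0.1495

R_{1,1} = (4·0.156153 − 0.174620) / 3 = 0.149997
R_{2,1} = 0.151202 + (0.151202 − 0.156153)/3 = 0.149552
R_{2,2} = 0.149552 + (0.149552 − 0.149997)/15 = 0.149522
(Column j=1 coincides with Simpson's rule on the same nodes.)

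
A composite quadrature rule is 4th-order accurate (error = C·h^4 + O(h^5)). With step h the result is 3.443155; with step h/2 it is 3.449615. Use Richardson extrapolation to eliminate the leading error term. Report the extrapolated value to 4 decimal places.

The leading error scales as h^4; refining by a factor of 2 reduces it by 2^4 = 16.
Extrapolated value = (16·A(h/2) − A(h)) / (16 − 1)
= (16·3.449615 − 3.443155) / 15
= 51.750685 / 15 = 3.450046

3.4500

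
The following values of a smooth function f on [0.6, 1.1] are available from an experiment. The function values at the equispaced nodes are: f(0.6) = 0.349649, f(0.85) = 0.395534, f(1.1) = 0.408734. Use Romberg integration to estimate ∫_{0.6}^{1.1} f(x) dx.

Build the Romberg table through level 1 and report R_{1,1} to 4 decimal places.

0.1950

R_{0,0} (trapezoid, 1 panel, h=0.5000): 0.189596
R_{1,0} (trapezoid, 2 panels, h=0.2500): 0.193681
R_{1,1} = 0.193681 + (0.193681 − 0.189596)/3 = 0.195043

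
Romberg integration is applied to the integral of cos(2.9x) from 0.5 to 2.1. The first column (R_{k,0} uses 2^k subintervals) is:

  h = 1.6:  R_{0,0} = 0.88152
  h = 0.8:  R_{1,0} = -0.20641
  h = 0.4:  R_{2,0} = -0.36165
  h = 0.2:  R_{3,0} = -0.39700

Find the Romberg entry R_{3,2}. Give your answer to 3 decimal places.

Richardson extrapolation on the trapezoidal column (denominator 4−1=3):
R_{2,1} = -0.36165 + (-0.36165 − (-0.20641))/3 = -0.41340
R_{3,1} = (4·(-0.39700) − (-0.36165)) / 3 = -0.40878
R_{3,2} = -0.40878 + (-0.40878 − (-0.41340))/15 = -0.40847
(Column j=1 coincides with Simpson's rule on the same nodes.)

-0.408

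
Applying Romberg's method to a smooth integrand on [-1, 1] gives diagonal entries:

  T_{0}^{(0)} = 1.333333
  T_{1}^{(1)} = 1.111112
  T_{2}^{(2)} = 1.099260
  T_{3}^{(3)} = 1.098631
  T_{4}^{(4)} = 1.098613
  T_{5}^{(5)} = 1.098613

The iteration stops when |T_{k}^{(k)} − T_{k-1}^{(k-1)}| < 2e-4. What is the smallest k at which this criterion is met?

k = 4

|T_{1}^{(1)} − T_{0}^{(0)}| = 0.222221 ≥ 2e-4
|T_{2}^{(2)} − T_{1}^{(1)}| = 0.011852 ≥ 2e-4
|T_{3}^{(3)} − T_{2}^{(2)}| = 0.000629 ≥ 2e-4
|T_{4}^{(4)} − T_{3}^{(3)}| = 0.000018 < 2e-4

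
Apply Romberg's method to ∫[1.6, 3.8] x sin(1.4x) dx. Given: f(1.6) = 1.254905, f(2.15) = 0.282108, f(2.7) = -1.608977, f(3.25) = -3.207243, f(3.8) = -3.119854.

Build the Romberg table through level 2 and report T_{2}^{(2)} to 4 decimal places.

-3.0792

T_{0}^{(0)} (trapezoid, 1 panel, h=2.2000): -2.051444
T_{1}^{(0)} (trapezoid, 2 panels, h=1.1000): -2.795597
T_{2}^{(0)} (trapezoid, 4 panels, h=0.5500): -3.006623
T_{1}^{(1)} = -2.795597 + (-2.795597 − (-2.051444))/3 = -3.043648
T_{2}^{(1)} = -3.006623 + (-3.006623 − (-2.795597))/3 = -3.076965
T_{2}^{(2)} = -3.076965 + (-3.076965 − (-3.043648))/15 = -3.079186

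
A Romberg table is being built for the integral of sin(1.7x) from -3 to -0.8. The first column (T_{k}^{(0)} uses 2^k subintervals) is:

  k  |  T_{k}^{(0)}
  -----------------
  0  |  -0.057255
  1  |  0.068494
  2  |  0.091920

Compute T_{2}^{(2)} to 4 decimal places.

0.0990

Richardson extrapolation on the trapezoidal column (denominator 4−1=3):
T_{1}^{(1)} = 0.068494 + (0.068494 − (-0.057255))/3 = 0.110410
T_{2}^{(1)} = (4·0.091920 − 0.068494) / 3 = 0.099729
T_{2}^{(2)} = 0.099729 + (0.099729 − 0.110410)/15 = 0.099017
(Column j=1 coincides with Simpson's rule on the same nodes.)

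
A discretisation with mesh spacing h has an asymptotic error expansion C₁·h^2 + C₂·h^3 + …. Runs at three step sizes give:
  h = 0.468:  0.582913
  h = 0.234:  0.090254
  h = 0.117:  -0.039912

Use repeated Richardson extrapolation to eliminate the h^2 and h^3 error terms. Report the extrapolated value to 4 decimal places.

-0.0846

First eliminate the h^2 term (factor 2^2 = 4):
  B₁ = (4·0.090254 − 0.582913)/3 = -0.073966
  B₂ = (4·(-0.039912) − 0.090254)/3 = -0.083301
Then eliminate the h^3 term (factor 2^3 = 8):
  (8·(-0.083301) − (-0.073966))/7 = -0.084635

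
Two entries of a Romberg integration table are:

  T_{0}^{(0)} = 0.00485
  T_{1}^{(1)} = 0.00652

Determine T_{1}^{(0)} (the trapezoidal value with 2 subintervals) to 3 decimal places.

From T_{1}^{(1)} = (4·T_{1}^{(0)} − T_{0}^{(0)})/3, solve for T_{1}^{(0)}:
4·T_{1}^{(0)} = 3·0.00652 + 0.00485 = 0.02441
T_{1}^{(0)} = 0.00610

0.006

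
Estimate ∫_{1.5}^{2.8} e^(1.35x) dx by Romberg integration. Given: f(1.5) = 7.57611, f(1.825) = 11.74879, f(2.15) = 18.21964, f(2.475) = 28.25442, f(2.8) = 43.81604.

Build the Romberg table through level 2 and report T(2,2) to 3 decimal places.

26.845

T(0,0) (trapezoid, 1 panel, h=1.3000): 33.40490
T(1,0) (trapezoid, 2 panels, h=0.6500): 28.54521
T(2,0) (trapezoid, 4 panels, h=0.3250): 27.27365
T(1,1) = 28.54521 + (28.54521 − 33.40490)/3 = 26.92531
T(2,1) = 27.27365 + (27.27365 − 28.54521)/3 = 26.84980
T(2,2) = 26.84980 + (26.84980 − 26.92531)/15 = 26.84477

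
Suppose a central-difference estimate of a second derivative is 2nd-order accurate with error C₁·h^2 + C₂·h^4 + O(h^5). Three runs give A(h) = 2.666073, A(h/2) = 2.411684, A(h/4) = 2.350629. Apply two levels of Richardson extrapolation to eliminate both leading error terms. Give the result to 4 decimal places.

First eliminate the h^2 term (factor 2^2 = 4):
  B₁ = (4·2.411684 − 2.666073)/3 = 2.326888
  B₂ = (4·2.350629 − 2.411684)/3 = 2.330277
Then eliminate the h^4 term (factor 2^4 = 16):
  (16·2.330277 − 2.326888)/15 = 2.330503

2.3305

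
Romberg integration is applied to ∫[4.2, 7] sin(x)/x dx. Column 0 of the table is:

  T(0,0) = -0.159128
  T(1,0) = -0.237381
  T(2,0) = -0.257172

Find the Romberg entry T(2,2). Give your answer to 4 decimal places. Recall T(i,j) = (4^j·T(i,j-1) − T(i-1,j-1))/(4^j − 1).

Richardson extrapolation on the trapezoidal column (denominator 4−1=3):
T(1,1) = (4·(-0.237381) − (-0.159128)) / 3 = -0.263465
T(2,1) = -0.257172 + (-0.257172 − (-0.237381))/3 = -0.263769
T(2,2) = (16·(-0.263769) − (-0.263465)) / 15 = -0.263789
(Column j=1 coincides with Simpson's rule on the same nodes.)

-0.2638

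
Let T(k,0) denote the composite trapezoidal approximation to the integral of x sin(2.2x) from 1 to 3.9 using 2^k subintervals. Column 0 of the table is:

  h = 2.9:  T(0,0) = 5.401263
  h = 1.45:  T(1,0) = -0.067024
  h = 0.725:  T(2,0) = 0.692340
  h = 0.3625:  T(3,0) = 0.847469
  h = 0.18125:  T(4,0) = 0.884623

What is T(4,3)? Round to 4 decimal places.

Richardson extrapolation on the trapezoidal column (denominator 4−1=3):
T(2,1) = 0.692340 + (0.692340 − (-0.067024))/3 = 0.945461
T(3,1) = 0.847469 + (0.847469 − 0.692340)/3 = 0.899179
T(4,1) = 0.884623 + (0.884623 − 0.847469)/3 = 0.897008
T(3,2) = (16·0.899179 − 0.945461) / 15 = 0.896094
T(4,2) = (16·0.897008 − 0.899179) / 15 = 0.896863
T(4,3) = (64·0.896863 − 0.896094) / 63 = 0.896875

0.8969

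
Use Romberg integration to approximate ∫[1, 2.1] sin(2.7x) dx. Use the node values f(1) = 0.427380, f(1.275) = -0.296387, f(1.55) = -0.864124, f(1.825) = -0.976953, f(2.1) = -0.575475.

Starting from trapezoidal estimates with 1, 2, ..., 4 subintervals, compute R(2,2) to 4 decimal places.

-0.6374

R(0,0) (trapezoid, 1 panel, h=1.1000): -0.081452
R(1,0) (trapezoid, 2 panels, h=0.5500): -0.515994
R(2,0) (trapezoid, 4 panels, h=0.2750): -0.608166
R(1,1) = -0.515994 + (-0.515994 − (-0.081452))/3 = -0.660841
R(2,1) = -0.608166 + (-0.608166 − (-0.515994))/3 = -0.638890
R(2,2) = -0.638890 + (-0.638890 − (-0.660841))/15 = -0.637427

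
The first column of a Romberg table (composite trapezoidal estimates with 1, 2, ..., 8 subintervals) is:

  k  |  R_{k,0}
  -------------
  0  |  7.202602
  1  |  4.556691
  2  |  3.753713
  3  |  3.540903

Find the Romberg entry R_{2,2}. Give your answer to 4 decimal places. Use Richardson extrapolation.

3.4735

Richardson extrapolation on the trapezoidal column (denominator 4−1=3):
R_{1,1} = 4.556691 + (4.556691 − 7.202602)/3 = 3.674721
R_{2,1} = 3.753713 + (3.753713 − 4.556691)/3 = 3.486054
R_{2,2} = (16·3.486054 − 3.674721) / 15 = 3.473476
(Column j=1 coincides with Simpson's rule on the same nodes.)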